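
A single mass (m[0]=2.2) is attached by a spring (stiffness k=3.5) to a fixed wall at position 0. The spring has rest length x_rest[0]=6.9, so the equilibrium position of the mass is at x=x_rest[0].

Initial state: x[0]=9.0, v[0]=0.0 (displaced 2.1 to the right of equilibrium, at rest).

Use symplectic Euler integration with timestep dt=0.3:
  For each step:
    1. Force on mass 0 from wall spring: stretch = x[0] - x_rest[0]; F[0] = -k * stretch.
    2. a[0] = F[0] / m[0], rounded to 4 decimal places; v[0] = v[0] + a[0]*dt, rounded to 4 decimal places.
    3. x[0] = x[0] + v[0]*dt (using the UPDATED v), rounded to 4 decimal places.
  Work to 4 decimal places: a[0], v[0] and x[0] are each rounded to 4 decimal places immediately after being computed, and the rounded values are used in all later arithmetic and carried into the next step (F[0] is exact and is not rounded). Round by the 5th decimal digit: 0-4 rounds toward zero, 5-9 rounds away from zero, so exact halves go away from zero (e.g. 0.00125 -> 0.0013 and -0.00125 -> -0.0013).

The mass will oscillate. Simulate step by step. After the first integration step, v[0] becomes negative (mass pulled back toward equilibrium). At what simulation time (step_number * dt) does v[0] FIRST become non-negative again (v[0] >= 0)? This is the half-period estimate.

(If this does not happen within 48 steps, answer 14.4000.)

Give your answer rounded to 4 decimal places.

Answer: 2.7000

Derivation:
Step 0: x=[9.0000] v=[0.0000]
Step 1: x=[8.6993] v=[-1.0023]
Step 2: x=[8.1410] v=[-1.8611]
Step 3: x=[7.4050] v=[-2.4534]
Step 4: x=[6.5967] v=[-2.6944]
Step 5: x=[5.8318] v=[-2.5497]
Step 6: x=[5.2198] v=[-2.0399]
Step 7: x=[4.8484] v=[-1.2380]
Step 8: x=[4.7708] v=[-0.2588]
Step 9: x=[4.9980] v=[0.7574]
First v>=0 after going negative at step 9, time=2.7000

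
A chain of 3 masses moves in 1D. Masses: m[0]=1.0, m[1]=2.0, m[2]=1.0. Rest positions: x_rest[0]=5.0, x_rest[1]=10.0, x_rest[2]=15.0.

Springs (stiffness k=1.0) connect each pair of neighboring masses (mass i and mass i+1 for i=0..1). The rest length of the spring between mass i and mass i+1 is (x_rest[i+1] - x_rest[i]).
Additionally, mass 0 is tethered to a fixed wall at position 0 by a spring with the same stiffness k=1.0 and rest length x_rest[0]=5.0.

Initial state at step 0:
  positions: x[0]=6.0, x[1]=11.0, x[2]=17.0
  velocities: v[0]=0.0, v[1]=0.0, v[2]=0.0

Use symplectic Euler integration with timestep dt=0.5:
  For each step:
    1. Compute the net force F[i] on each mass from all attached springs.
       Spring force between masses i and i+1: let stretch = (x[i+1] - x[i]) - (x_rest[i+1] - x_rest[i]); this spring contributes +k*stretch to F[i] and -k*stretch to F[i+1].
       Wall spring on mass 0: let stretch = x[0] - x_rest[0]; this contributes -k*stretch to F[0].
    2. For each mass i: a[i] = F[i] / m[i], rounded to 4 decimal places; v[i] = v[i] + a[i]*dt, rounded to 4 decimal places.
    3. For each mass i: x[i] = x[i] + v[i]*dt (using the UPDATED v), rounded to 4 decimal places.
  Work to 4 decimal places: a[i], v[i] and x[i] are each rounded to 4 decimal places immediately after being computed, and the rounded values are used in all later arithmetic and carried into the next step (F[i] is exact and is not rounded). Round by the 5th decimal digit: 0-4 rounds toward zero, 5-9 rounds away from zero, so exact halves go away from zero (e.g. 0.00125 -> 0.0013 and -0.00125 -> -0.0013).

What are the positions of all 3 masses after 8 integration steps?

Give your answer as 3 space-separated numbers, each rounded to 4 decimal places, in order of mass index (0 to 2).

Answer: 5.3242 9.6832 15.1741

Derivation:
Step 0: x=[6.0000 11.0000 17.0000] v=[0.0000 0.0000 0.0000]
Step 1: x=[5.7500 11.1250 16.7500] v=[-0.5000 0.2500 -0.5000]
Step 2: x=[5.4063 11.2813 16.3438] v=[-0.6875 0.3125 -0.8125]
Step 3: x=[5.1797 11.3360 15.9219] v=[-0.4532 0.1094 -0.8438]
Step 4: x=[5.1973 11.1944 15.6035] v=[0.0351 -0.2832 -0.6368]
Step 5: x=[5.4148 10.8543 15.4328] v=[0.4350 -0.6802 -0.3414]
Step 6: x=[5.6385 10.4066 15.3675] v=[0.4474 -0.8955 -0.1307]
Step 7: x=[5.6446 9.9830 15.3119] v=[0.0122 -0.8473 -0.1112]
Step 8: x=[5.3242 9.6832 15.1741] v=[-0.6409 -0.5997 -0.2757]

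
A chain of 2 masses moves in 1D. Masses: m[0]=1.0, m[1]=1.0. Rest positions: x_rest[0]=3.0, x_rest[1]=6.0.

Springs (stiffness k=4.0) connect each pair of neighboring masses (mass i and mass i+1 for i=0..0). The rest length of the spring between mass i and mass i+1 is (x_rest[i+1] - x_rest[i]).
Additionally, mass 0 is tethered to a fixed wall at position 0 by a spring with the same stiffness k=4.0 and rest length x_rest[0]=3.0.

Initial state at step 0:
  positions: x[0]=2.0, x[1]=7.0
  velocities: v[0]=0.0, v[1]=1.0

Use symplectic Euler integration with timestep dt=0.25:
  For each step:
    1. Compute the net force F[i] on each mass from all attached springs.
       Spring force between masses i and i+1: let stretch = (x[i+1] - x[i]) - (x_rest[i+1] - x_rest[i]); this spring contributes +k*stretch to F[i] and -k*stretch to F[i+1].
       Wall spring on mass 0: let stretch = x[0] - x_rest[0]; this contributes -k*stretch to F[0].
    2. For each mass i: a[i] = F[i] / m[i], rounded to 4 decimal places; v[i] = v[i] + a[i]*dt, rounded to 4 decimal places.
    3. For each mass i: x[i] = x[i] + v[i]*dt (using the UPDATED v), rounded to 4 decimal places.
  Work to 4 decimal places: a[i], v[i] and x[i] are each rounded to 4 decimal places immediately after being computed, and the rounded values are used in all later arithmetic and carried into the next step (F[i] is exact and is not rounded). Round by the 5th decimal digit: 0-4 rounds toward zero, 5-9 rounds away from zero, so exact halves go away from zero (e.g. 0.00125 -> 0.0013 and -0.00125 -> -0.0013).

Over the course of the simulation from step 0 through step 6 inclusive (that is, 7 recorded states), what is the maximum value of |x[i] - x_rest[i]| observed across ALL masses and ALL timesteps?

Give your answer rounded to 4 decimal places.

Step 0: x=[2.0000 7.0000] v=[0.0000 1.0000]
Step 1: x=[2.7500 6.7500] v=[3.0000 -1.0000]
Step 2: x=[3.8125 6.2500] v=[4.2500 -2.0000]
Step 3: x=[4.5313 5.8906] v=[2.8750 -1.4375]
Step 4: x=[4.4571 5.9414] v=[-0.2970 0.2032]
Step 5: x=[3.6397 6.3711] v=[-3.2698 1.7189]
Step 6: x=[2.5952 6.8680] v=[-4.1781 1.9875]
Max displacement = 1.5313

Answer: 1.5313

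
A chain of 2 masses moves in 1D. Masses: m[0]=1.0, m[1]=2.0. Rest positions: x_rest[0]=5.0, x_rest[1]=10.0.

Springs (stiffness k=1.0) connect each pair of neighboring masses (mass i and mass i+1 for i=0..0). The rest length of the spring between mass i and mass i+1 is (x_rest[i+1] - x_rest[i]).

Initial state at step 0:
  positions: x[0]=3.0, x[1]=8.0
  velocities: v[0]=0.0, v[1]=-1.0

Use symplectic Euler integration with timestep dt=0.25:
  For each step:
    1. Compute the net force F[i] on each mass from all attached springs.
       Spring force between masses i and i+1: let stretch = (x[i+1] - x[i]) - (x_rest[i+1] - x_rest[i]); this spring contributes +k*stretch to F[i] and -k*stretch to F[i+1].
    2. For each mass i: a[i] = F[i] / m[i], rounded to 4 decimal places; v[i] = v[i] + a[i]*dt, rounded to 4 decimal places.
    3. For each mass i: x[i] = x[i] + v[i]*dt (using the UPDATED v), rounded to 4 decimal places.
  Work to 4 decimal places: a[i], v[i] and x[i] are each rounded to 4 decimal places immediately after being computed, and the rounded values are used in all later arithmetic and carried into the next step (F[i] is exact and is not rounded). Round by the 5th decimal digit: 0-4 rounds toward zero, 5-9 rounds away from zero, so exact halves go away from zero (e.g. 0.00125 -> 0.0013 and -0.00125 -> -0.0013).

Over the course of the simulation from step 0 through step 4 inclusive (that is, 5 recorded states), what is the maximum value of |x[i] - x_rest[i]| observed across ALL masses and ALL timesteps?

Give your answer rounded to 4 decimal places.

Answer: 2.9262

Derivation:
Step 0: x=[3.0000 8.0000] v=[0.0000 -1.0000]
Step 1: x=[3.0000 7.7500] v=[0.0000 -1.0000]
Step 2: x=[2.9844 7.5078] v=[-0.0625 -0.9688]
Step 3: x=[2.9390 7.2805] v=[-0.1817 -0.9092]
Step 4: x=[2.8524 7.0738] v=[-0.3463 -0.8269]
Max displacement = 2.9262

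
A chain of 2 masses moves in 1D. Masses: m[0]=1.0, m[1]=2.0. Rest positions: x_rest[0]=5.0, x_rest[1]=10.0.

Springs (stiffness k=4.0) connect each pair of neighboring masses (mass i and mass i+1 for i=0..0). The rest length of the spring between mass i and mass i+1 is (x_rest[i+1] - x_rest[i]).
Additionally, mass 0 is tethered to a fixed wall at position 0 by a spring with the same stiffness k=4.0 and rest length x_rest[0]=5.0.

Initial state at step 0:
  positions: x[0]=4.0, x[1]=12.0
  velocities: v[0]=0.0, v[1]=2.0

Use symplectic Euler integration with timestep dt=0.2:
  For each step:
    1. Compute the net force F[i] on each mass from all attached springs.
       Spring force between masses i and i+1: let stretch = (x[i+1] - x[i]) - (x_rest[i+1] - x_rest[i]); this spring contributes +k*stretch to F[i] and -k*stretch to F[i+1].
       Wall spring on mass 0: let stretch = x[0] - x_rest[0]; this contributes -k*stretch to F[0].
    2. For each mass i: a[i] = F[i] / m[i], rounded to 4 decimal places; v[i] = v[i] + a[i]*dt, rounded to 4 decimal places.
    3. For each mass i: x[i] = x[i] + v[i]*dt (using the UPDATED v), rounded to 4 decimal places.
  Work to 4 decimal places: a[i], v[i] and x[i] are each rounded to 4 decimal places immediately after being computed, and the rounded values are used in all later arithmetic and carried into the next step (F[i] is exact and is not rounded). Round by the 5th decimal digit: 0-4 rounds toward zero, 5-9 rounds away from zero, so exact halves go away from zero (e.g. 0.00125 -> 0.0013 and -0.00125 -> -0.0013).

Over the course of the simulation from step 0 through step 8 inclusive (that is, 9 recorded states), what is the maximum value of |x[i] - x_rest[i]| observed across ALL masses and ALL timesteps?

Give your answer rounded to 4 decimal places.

Answer: 3.1160

Derivation:
Step 0: x=[4.0000 12.0000] v=[0.0000 2.0000]
Step 1: x=[4.6400 12.1600] v=[3.2000 0.8000]
Step 2: x=[5.7408 12.1184] v=[5.5040 -0.2080]
Step 3: x=[6.9435 11.9666] v=[6.0134 -0.7590]
Step 4: x=[7.8389 11.8130] v=[4.4771 -0.7682]
Step 5: x=[8.1160 11.7414] v=[1.3853 -0.3578]
Step 6: x=[7.6746 11.7798] v=[-2.2072 0.1920]
Step 7: x=[6.6621 11.8898] v=[-5.0627 0.5499]
Step 8: x=[5.4201 11.9816] v=[-6.2102 0.4588]
Max displacement = 3.1160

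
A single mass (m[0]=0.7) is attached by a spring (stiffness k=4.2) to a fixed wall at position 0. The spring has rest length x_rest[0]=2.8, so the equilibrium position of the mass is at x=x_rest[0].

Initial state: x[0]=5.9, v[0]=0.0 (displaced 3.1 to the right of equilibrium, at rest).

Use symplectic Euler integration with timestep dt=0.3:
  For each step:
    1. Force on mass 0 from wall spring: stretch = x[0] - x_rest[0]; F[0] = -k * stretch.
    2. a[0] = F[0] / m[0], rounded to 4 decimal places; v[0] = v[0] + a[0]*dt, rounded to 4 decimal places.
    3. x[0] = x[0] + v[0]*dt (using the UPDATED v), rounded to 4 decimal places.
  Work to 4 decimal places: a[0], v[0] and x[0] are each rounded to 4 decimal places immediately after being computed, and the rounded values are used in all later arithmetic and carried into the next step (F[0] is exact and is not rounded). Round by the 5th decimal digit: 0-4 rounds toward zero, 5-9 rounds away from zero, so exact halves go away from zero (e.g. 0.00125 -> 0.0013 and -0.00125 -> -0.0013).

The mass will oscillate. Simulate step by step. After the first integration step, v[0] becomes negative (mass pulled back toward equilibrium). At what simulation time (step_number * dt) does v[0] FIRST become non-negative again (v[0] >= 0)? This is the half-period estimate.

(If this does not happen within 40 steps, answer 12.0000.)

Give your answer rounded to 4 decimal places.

Answer: 1.5000

Derivation:
Step 0: x=[5.9000] v=[0.0000]
Step 1: x=[4.2260] v=[-5.5800]
Step 2: x=[1.7820] v=[-8.1468]
Step 3: x=[-0.1123] v=[-6.3144]
Step 4: x=[-0.4340] v=[-1.0723]
Step 5: x=[0.9907] v=[4.7489]
First v>=0 after going negative at step 5, time=1.5000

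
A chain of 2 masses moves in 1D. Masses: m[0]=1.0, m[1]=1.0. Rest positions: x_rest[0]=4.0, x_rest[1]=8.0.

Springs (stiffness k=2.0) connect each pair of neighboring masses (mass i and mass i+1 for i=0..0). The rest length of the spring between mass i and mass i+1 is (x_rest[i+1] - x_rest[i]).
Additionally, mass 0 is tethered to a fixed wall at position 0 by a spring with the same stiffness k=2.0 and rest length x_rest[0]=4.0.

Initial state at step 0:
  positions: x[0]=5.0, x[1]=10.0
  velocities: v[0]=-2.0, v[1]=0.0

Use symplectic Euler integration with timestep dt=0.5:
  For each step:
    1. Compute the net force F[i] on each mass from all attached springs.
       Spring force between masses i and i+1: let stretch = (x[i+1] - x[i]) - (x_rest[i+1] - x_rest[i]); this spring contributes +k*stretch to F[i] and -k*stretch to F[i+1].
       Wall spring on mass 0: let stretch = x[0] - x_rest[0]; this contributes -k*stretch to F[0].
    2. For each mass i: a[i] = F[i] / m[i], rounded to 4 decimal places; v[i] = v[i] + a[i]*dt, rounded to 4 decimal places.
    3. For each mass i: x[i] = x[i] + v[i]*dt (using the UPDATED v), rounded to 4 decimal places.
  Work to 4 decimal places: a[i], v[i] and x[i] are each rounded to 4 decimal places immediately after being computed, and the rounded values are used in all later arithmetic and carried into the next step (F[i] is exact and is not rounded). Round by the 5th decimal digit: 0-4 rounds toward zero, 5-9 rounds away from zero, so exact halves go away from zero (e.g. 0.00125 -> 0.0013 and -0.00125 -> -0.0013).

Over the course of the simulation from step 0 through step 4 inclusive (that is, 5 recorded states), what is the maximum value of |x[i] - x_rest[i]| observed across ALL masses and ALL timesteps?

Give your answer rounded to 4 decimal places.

Step 0: x=[5.0000 10.0000] v=[-2.0000 0.0000]
Step 1: x=[4.0000 9.5000] v=[-2.0000 -1.0000]
Step 2: x=[3.7500 8.2500] v=[-0.5000 -2.5000]
Step 3: x=[3.8750 6.7500] v=[0.2500 -3.0000]
Step 4: x=[3.5000 5.8125] v=[-0.7500 -1.8750]
Max displacement = 2.1875

Answer: 2.1875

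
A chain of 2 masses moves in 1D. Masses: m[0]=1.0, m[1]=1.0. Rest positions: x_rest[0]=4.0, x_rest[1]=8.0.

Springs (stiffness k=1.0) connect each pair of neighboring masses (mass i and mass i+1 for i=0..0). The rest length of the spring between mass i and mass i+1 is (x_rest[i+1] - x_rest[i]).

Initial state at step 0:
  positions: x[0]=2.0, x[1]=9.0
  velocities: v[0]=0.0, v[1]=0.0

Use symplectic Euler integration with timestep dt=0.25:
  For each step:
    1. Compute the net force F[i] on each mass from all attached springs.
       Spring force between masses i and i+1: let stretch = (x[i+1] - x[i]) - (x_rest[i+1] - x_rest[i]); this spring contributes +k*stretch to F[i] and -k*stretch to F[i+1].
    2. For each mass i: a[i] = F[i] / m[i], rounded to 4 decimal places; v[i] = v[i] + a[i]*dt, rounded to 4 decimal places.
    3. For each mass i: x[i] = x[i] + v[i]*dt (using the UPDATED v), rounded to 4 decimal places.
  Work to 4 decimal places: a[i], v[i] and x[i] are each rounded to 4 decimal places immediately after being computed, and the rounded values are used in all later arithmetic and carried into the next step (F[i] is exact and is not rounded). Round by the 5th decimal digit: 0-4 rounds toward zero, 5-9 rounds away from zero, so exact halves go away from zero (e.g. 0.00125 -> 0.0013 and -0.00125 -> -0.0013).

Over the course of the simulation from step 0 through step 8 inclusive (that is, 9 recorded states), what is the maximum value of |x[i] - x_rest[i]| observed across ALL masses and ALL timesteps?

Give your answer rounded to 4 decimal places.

Step 0: x=[2.0000 9.0000] v=[0.0000 0.0000]
Step 1: x=[2.1875 8.8125] v=[0.7500 -0.7500]
Step 2: x=[2.5391 8.4609] v=[1.4063 -1.4063]
Step 3: x=[3.0108 7.9892] v=[1.8868 -1.8868]
Step 4: x=[3.5437 7.4564] v=[2.1314 -2.1314]
Step 5: x=[4.0711 6.9290] v=[2.1096 -2.1096]
Step 6: x=[4.5271 6.4730] v=[1.8241 -1.8241]
Step 7: x=[4.8548 6.1454] v=[1.3106 -1.3106]
Step 8: x=[5.0131 5.9871] v=[0.6333 -0.6333]
Max displacement = 2.0129

Answer: 2.0129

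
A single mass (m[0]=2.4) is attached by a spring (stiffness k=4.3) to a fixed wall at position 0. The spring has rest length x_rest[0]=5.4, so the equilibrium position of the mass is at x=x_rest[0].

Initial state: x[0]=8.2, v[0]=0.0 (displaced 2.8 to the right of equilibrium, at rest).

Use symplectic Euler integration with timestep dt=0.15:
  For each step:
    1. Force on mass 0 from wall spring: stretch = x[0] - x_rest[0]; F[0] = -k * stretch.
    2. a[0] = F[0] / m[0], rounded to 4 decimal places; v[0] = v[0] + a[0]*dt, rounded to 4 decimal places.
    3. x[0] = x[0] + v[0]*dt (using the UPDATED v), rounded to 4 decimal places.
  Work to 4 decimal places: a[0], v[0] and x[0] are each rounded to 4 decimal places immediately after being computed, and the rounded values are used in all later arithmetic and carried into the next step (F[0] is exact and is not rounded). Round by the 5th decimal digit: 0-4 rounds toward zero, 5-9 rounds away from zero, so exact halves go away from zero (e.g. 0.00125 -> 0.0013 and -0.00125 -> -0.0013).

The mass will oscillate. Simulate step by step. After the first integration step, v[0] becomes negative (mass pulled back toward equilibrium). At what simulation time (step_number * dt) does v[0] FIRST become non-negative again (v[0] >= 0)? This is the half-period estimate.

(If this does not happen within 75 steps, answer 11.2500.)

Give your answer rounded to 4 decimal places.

Step 0: x=[8.2000] v=[0.0000]
Step 1: x=[8.0871] v=[-0.7525]
Step 2: x=[7.8659] v=[-1.4747]
Step 3: x=[7.5453] v=[-2.1374]
Step 4: x=[7.1382] v=[-2.7140]
Step 5: x=[6.6610] v=[-3.1811]
Step 6: x=[6.1330] v=[-3.5200]
Step 7: x=[5.5755] v=[-3.7170]
Step 8: x=[5.0109] v=[-3.7642]
Step 9: x=[4.4620] v=[-3.6596]
Step 10: x=[3.9509] v=[-3.4075]
Step 11: x=[3.4982] v=[-3.0181]
Step 12: x=[3.1222] v=[-2.5070]
Step 13: x=[2.8380] v=[-1.8948]
Step 14: x=[2.6571] v=[-1.2063]
Step 15: x=[2.5867] v=[-0.4691]
Step 16: x=[2.6298] v=[0.2870]
First v>=0 after going negative at step 16, time=2.4000

Answer: 2.4000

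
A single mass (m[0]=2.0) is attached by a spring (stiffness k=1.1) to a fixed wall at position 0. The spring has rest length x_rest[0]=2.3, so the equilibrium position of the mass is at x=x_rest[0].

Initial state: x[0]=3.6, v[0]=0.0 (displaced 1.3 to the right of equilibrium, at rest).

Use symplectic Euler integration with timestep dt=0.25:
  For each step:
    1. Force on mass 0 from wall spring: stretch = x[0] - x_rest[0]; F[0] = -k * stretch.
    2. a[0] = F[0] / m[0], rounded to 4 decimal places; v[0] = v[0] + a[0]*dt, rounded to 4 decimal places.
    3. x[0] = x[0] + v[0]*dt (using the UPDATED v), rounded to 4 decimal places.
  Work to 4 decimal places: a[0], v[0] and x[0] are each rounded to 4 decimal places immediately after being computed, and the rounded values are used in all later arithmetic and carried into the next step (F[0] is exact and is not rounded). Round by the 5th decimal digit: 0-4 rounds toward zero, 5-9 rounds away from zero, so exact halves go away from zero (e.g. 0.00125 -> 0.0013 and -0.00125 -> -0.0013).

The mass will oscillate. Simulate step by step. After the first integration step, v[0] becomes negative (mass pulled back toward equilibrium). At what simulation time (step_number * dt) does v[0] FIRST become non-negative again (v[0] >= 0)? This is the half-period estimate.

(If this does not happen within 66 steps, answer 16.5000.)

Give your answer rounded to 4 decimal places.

Step 0: x=[3.6000] v=[0.0000]
Step 1: x=[3.5553] v=[-0.1788]
Step 2: x=[3.4675] v=[-0.3514]
Step 3: x=[3.3395] v=[-0.5119]
Step 4: x=[3.1758] v=[-0.6548]
Step 5: x=[2.9820] v=[-0.7752]
Step 6: x=[2.7648] v=[-0.8690]
Step 7: x=[2.5316] v=[-0.9329]
Step 8: x=[2.2904] v=[-0.9648]
Step 9: x=[2.0495] v=[-0.9635]
Step 10: x=[1.8172] v=[-0.9291]
Step 11: x=[1.6015] v=[-0.8627]
Step 12: x=[1.4098] v=[-0.7667]
Step 13: x=[1.2487] v=[-0.6443]
Step 14: x=[1.1238] v=[-0.4998]
Step 15: x=[1.0393] v=[-0.3381]
Step 16: x=[0.9981] v=[-0.1648]
Step 17: x=[1.0017] v=[0.0142]
First v>=0 after going negative at step 17, time=4.2500

Answer: 4.2500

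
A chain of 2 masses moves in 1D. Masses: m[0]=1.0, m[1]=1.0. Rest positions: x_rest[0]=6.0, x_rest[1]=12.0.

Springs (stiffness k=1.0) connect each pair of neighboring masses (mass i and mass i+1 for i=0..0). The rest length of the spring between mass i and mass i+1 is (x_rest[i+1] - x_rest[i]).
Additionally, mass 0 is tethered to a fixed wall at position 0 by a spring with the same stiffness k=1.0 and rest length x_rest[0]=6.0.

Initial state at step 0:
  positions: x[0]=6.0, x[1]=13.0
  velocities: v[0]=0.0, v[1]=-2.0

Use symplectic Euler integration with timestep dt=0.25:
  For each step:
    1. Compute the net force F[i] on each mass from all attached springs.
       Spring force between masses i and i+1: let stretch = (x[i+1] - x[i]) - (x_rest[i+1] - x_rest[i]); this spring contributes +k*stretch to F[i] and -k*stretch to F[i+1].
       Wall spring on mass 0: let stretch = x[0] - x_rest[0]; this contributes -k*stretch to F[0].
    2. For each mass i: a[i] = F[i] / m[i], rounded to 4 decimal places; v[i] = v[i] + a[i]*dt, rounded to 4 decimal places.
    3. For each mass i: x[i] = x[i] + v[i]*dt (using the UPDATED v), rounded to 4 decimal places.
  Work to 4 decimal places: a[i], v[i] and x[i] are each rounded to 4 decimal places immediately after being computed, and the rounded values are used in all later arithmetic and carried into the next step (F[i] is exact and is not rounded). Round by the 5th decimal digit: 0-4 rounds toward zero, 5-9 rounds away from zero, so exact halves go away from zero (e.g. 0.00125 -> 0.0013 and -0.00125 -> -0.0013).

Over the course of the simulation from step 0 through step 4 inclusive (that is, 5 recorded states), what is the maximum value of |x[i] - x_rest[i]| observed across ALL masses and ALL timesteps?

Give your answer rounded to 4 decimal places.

Step 0: x=[6.0000 13.0000] v=[0.0000 -2.0000]
Step 1: x=[6.0625 12.4375] v=[0.2500 -2.2500]
Step 2: x=[6.1445 11.8516] v=[0.3281 -2.3438]
Step 3: x=[6.1992 11.2840] v=[0.2188 -2.2706]
Step 4: x=[6.1843 10.7736] v=[-0.0598 -2.0418]
Max displacement = 1.2264

Answer: 1.2264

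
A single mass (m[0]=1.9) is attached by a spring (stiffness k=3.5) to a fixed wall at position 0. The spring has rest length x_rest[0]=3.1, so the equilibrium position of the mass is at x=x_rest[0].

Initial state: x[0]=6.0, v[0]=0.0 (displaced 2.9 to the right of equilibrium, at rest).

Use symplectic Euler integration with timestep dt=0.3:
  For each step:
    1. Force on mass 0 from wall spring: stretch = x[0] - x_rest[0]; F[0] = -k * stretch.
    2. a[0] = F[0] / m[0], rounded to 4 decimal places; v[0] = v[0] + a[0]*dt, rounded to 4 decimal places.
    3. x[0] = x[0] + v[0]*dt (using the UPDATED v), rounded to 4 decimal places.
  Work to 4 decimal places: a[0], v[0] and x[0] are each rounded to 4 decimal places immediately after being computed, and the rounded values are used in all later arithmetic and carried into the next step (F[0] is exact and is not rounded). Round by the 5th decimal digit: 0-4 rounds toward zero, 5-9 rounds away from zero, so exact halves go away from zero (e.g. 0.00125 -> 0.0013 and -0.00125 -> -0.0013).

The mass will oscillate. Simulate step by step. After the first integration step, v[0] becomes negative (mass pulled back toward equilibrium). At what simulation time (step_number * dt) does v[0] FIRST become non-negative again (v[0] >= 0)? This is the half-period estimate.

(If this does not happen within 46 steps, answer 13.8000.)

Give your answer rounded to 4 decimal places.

Step 0: x=[6.0000] v=[0.0000]
Step 1: x=[5.5192] v=[-1.6026]
Step 2: x=[4.6374] v=[-2.9395]
Step 3: x=[3.5007] v=[-3.7891]
Step 4: x=[2.2976] v=[-4.0105]
Step 5: x=[1.2275] v=[-3.5671]
Step 6: x=[0.4678] v=[-2.5323]
Step 7: x=[0.1445] v=[-1.0777]
Step 8: x=[0.3112] v=[0.5556]
First v>=0 after going negative at step 8, time=2.4000

Answer: 2.4000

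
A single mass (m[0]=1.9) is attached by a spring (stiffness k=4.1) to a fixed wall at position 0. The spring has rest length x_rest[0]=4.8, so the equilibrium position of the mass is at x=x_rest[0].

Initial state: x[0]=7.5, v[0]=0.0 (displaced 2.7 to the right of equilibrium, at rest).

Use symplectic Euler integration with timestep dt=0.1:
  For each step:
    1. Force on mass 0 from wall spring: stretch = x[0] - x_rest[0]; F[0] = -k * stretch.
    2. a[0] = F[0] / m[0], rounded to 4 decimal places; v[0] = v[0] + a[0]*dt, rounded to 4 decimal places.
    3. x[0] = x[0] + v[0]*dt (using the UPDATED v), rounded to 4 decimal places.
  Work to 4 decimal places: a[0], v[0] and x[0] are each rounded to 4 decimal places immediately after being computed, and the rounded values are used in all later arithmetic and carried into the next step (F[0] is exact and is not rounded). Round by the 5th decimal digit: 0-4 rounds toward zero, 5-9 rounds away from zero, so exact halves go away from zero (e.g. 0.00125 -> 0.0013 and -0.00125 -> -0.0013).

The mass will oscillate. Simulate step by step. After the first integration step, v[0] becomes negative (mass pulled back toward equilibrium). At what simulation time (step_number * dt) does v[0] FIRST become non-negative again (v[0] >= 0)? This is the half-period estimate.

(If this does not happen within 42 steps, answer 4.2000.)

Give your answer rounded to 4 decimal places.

Answer: 2.2000

Derivation:
Step 0: x=[7.5000] v=[0.0000]
Step 1: x=[7.4417] v=[-0.5826]
Step 2: x=[7.3264] v=[-1.1527]
Step 3: x=[7.1566] v=[-1.6979]
Step 4: x=[6.9360] v=[-2.2064]
Step 5: x=[6.6693] v=[-2.6673]
Step 6: x=[6.3622] v=[-3.0707]
Step 7: x=[6.0214] v=[-3.4078]
Step 8: x=[5.6543] v=[-3.6714]
Step 9: x=[5.2687] v=[-3.8558]
Step 10: x=[4.8730] v=[-3.9569]
Step 11: x=[4.4757] v=[-3.9727]
Step 12: x=[4.0854] v=[-3.9027]
Step 13: x=[3.7106] v=[-3.7485]
Step 14: x=[3.3593] v=[-3.5134]
Step 15: x=[3.0391] v=[-3.2025]
Step 16: x=[2.7569] v=[-2.8225]
Step 17: x=[2.5187] v=[-2.3816]
Step 18: x=[2.3298] v=[-1.8893]
Step 19: x=[2.1942] v=[-1.3563]
Step 20: x=[2.1148] v=[-0.7940]
Step 21: x=[2.0933] v=[-0.2146]
Step 22: x=[2.1303] v=[0.3695]
First v>=0 after going negative at step 22, time=2.2000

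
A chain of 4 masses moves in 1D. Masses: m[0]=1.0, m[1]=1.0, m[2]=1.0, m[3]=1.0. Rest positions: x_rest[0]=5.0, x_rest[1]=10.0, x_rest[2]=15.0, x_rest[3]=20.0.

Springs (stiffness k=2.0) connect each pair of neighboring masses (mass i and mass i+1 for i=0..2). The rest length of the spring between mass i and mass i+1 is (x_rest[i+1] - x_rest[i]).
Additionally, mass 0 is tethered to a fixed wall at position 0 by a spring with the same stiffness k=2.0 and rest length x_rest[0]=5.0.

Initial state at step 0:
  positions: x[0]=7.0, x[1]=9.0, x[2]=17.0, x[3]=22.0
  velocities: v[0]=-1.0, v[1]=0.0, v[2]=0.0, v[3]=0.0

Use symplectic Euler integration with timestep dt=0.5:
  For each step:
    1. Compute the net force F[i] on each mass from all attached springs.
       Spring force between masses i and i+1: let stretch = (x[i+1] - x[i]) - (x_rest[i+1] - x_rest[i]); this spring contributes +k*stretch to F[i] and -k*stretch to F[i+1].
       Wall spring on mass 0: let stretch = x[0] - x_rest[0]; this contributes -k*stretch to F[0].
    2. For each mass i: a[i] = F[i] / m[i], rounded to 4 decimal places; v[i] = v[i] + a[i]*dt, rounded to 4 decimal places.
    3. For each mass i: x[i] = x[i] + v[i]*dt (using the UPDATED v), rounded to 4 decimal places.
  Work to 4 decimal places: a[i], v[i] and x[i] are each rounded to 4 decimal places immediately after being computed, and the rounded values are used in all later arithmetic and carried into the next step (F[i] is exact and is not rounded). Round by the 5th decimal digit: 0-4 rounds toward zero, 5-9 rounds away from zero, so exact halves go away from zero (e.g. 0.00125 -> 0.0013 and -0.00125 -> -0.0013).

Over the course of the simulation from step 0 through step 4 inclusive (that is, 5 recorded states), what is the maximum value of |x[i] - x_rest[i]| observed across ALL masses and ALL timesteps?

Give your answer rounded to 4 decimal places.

Step 0: x=[7.0000 9.0000 17.0000 22.0000] v=[-1.0000 0.0000 0.0000 0.0000]
Step 1: x=[4.0000 12.0000 15.5000 22.0000] v=[-6.0000 6.0000 -3.0000 0.0000]
Step 2: x=[3.0000 12.7500 15.5000 21.2500] v=[-2.0000 1.5000 0.0000 -1.5000]
Step 3: x=[5.3750 10.0000 17.0000 20.1250] v=[4.7500 -5.5000 3.0000 -2.2500]
Step 4: x=[7.3750 8.4375 16.5625 19.9375] v=[4.0000 -3.1250 -0.8750 -0.3750]
Max displacement = 2.7500

Answer: 2.7500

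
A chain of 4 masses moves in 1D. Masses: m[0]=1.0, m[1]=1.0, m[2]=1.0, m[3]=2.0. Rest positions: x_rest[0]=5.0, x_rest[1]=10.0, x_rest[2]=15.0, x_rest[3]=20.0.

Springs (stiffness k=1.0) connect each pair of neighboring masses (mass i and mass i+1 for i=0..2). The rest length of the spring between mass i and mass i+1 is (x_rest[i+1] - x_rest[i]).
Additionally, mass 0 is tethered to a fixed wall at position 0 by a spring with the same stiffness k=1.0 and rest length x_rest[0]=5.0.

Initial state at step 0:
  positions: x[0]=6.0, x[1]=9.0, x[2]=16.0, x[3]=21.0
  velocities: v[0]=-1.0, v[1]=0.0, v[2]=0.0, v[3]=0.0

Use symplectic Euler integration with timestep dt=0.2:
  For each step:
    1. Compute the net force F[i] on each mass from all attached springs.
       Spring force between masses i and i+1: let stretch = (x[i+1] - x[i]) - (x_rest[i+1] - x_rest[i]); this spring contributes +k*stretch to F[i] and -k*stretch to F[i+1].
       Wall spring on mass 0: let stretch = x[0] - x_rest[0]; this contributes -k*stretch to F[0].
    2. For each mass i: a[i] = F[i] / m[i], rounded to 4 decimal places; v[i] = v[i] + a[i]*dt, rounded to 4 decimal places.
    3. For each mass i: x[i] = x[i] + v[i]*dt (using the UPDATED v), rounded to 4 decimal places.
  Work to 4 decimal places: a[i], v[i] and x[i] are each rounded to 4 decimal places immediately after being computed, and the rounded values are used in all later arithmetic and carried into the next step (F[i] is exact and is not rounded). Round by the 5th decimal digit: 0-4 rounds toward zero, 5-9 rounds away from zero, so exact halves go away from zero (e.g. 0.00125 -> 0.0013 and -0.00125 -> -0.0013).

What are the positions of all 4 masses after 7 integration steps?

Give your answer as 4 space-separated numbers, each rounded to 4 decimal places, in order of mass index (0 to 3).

Step 0: x=[6.0000 9.0000 16.0000 21.0000] v=[-1.0000 0.0000 0.0000 0.0000]
Step 1: x=[5.6800 9.1600 15.9200 21.0000] v=[-1.6000 0.8000 -0.4000 0.0000]
Step 2: x=[5.2720 9.4512 15.7728 20.9984] v=[-2.0400 1.4560 -0.7360 -0.0080]
Step 3: x=[4.8203 9.8281 15.5818 20.9923] v=[-2.2586 1.8845 -0.9552 -0.0306]
Step 4: x=[4.3761 10.2348 15.3770 20.9780] v=[-2.2211 2.0337 -1.0238 -0.0717]
Step 5: x=[3.9912 10.6129 15.1906 20.9516] v=[-1.9246 1.8904 -0.9320 -0.1318]
Step 6: x=[3.7115 10.9092 15.0515 20.9100] v=[-1.3985 1.4816 -0.6953 -0.2079]
Step 7: x=[3.5712 11.0833 14.9811 20.8512] v=[-0.7013 0.8705 -0.3521 -0.2938]

Answer: 3.5712 11.0833 14.9811 20.8512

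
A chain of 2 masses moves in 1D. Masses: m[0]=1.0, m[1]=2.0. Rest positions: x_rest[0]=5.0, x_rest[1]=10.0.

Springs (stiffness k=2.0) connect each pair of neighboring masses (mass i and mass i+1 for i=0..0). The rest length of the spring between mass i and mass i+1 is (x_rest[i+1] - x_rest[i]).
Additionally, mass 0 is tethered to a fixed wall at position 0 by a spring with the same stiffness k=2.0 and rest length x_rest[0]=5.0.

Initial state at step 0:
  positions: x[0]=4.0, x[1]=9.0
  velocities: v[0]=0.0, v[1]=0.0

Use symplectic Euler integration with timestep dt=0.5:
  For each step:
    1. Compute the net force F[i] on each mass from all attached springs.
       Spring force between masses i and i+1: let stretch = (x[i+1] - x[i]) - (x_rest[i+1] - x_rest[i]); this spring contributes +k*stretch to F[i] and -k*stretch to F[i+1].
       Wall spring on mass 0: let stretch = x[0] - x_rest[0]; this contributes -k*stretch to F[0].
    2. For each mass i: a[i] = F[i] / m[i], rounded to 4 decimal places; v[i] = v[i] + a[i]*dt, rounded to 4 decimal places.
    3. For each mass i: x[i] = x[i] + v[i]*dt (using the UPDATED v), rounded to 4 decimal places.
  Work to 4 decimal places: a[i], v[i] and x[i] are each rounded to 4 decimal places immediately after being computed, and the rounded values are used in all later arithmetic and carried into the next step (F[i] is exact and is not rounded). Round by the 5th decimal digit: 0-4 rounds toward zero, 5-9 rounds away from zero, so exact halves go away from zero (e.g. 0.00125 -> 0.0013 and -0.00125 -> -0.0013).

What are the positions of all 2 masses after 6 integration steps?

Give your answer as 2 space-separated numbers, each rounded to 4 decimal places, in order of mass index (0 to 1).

Step 0: x=[4.0000 9.0000] v=[0.0000 0.0000]
Step 1: x=[4.5000 9.0000] v=[1.0000 0.0000]
Step 2: x=[5.0000 9.1250] v=[1.0000 0.2500]
Step 3: x=[5.0625 9.4688] v=[0.1250 0.6875]
Step 4: x=[4.7969 9.9610] v=[-0.5312 0.9844]
Step 5: x=[4.7149 10.4122] v=[-0.1640 0.9024]
Step 6: x=[5.1241 10.6891] v=[0.8184 0.5538]

Answer: 5.1241 10.6891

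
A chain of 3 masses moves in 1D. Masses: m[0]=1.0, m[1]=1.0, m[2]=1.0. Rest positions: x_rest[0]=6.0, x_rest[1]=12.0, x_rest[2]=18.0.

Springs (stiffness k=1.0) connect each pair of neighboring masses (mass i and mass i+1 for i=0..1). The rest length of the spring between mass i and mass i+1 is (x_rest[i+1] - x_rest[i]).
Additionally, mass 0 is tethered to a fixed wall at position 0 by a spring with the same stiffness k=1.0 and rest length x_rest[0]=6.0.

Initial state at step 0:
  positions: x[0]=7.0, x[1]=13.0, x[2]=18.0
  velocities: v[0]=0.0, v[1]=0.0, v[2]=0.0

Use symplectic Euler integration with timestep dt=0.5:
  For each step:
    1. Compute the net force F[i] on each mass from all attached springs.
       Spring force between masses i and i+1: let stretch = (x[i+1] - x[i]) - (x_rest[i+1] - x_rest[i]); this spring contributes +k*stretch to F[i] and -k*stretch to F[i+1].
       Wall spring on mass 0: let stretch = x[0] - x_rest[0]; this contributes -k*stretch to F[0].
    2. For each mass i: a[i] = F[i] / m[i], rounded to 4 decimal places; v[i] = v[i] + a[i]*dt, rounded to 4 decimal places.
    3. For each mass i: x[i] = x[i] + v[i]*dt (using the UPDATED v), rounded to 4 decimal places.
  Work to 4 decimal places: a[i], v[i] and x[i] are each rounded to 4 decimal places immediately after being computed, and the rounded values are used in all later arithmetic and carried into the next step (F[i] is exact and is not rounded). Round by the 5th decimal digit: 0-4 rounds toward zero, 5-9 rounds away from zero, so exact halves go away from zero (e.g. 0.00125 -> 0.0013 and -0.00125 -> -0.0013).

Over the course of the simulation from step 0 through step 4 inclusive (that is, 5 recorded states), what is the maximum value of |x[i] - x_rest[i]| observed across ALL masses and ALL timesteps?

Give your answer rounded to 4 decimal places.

Step 0: x=[7.0000 13.0000 18.0000] v=[0.0000 0.0000 0.0000]
Step 1: x=[6.7500 12.7500 18.2500] v=[-0.5000 -0.5000 0.5000]
Step 2: x=[6.3125 12.3750 18.6250] v=[-0.8750 -0.7500 0.7500]
Step 3: x=[5.8125 12.0469 18.9375] v=[-1.0000 -0.6563 0.6250]
Step 4: x=[5.4180 11.8828 19.0274] v=[-0.7891 -0.3282 0.1797]
Max displacement = 1.0274

Answer: 1.0274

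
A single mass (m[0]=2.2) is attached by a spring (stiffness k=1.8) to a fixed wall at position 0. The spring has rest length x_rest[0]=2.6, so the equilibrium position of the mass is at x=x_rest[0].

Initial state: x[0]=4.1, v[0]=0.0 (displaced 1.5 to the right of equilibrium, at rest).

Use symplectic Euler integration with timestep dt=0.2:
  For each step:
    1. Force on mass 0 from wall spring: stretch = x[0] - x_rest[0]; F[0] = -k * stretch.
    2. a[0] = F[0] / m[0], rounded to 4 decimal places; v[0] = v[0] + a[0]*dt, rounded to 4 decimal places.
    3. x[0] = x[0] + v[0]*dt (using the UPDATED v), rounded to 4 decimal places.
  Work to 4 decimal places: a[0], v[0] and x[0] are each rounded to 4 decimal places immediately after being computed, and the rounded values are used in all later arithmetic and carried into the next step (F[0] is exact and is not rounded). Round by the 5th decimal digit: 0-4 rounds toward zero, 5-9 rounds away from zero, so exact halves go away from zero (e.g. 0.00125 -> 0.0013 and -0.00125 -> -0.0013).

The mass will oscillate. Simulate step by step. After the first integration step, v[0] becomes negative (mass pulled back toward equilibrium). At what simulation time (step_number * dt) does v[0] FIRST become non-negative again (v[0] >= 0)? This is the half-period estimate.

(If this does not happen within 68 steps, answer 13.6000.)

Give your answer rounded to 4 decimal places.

Step 0: x=[4.1000] v=[0.0000]
Step 1: x=[4.0509] v=[-0.2455]
Step 2: x=[3.9543] v=[-0.4829]
Step 3: x=[3.8134] v=[-0.7045]
Step 4: x=[3.6328] v=[-0.9031]
Step 5: x=[3.4184] v=[-1.0721]
Step 6: x=[3.1772] v=[-1.2060]
Step 7: x=[2.9171] v=[-1.3005]
Step 8: x=[2.6466] v=[-1.3524]
Step 9: x=[2.3746] v=[-1.3600]
Step 10: x=[2.1100] v=[-1.3231]
Step 11: x=[1.8614] v=[-1.2429]
Step 12: x=[1.6370] v=[-1.1220]
Step 13: x=[1.4441] v=[-0.9644]
Step 14: x=[1.2890] v=[-0.7753]
Step 15: x=[1.1768] v=[-0.5608]
Step 16: x=[1.1112] v=[-0.3279]
Step 17: x=[1.0943] v=[-0.0843]
Step 18: x=[1.1267] v=[0.1621]
First v>=0 after going negative at step 18, time=3.6000

Answer: 3.6000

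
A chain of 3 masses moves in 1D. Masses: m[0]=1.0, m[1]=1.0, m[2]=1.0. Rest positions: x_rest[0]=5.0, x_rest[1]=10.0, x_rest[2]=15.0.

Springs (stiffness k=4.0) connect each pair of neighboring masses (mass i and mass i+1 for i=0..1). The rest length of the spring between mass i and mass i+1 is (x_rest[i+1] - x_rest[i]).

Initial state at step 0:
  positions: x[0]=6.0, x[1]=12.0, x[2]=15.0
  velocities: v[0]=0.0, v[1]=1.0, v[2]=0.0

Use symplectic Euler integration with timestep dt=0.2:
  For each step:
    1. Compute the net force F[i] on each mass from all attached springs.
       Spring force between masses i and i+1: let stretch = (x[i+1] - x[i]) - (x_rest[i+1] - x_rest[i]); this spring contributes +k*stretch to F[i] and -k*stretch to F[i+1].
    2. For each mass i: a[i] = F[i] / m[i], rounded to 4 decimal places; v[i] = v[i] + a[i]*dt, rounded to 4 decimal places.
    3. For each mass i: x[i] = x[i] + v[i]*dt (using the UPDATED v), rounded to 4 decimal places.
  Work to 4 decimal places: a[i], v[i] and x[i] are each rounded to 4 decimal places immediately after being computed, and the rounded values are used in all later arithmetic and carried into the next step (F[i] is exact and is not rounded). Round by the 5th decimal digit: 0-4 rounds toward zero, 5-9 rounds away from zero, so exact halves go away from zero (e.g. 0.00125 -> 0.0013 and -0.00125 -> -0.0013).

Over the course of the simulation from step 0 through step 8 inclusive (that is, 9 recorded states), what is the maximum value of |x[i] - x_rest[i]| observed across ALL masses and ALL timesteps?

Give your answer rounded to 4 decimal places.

Answer: 2.4411

Derivation:
Step 0: x=[6.0000 12.0000 15.0000] v=[0.0000 1.0000 0.0000]
Step 1: x=[6.1600 11.7200 15.3200] v=[0.8000 -1.4000 1.6000]
Step 2: x=[6.4096 11.1264 15.8640] v=[1.2480 -2.9680 2.7200]
Step 3: x=[6.6139 10.5361 16.4500] v=[1.0214 -2.9514 2.9299]
Step 4: x=[6.6457 10.2645 16.8898] v=[0.1592 -1.3580 2.1988]
Step 5: x=[6.4565 10.4739 17.0695] v=[-0.9458 1.0472 0.8986]
Step 6: x=[6.1101 11.0959 16.9939] v=[-1.7319 3.1098 -0.3779]
Step 7: x=[5.7614 11.8638 16.7746] v=[-1.7433 3.8396 -1.0963]
Step 8: x=[5.5891 12.4411 16.5696] v=[-0.8614 2.8863 -1.0249]
Max displacement = 2.4411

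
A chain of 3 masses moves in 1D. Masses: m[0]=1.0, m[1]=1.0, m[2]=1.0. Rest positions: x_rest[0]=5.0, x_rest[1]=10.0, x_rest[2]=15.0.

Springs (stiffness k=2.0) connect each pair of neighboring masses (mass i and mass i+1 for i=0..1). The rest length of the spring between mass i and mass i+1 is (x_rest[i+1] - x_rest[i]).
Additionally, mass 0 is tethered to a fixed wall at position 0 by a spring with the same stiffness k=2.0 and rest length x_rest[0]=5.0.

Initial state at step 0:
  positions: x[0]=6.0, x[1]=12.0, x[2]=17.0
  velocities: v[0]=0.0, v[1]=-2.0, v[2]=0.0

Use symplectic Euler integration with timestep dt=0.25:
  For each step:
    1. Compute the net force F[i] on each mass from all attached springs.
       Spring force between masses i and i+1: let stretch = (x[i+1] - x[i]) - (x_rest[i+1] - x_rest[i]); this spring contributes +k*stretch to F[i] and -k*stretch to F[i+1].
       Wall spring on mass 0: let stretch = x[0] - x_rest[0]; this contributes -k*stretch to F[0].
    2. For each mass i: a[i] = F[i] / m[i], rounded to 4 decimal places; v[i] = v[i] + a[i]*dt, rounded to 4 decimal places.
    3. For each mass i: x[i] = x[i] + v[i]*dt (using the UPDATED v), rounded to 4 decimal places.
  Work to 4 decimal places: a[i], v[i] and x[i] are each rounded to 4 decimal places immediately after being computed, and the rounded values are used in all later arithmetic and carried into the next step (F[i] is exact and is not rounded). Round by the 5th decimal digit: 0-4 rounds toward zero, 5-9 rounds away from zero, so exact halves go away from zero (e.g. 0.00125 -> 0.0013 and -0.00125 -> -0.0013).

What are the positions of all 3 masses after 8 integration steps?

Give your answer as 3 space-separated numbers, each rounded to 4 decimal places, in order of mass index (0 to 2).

Answer: 4.2002 9.8664 13.9630

Derivation:
Step 0: x=[6.0000 12.0000 17.0000] v=[0.0000 -2.0000 0.0000]
Step 1: x=[6.0000 11.3750 17.0000] v=[0.0000 -2.5000 0.0000]
Step 2: x=[5.9219 10.7813 16.9219] v=[-0.3125 -2.3750 -0.3125]
Step 3: x=[5.7110 10.3477 16.7012] v=[-0.8438 -1.7344 -0.8828]
Step 4: x=[5.3658 10.1287 16.3113] v=[-1.3810 -0.8760 -1.5596]
Step 5: x=[4.9452 10.0872 15.7736] v=[-1.6825 -0.1662 -2.1509]
Step 6: x=[4.5492 10.1137 15.1501] v=[-1.5841 0.1060 -2.4941]
Step 7: x=[4.2801 10.0742 14.5220] v=[-1.0765 -0.1581 -2.5123]
Step 8: x=[4.2002 9.8664 13.9630] v=[-0.3195 -0.8313 -2.2362]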